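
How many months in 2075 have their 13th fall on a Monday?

1

Check the 13th of each month of 2075: Jan 13: Sun, Feb 13: Wed, Mar 13: Wed, Apr 13: Sat, May 13: Mon, Jun 13: Thu, Jul 13: Sat, Aug 13: Tue, Sep 13: Fri, Oct 13: Sun, Nov 13: Wed, Dec 13: Fri.
Monday occurs in May — 1 month.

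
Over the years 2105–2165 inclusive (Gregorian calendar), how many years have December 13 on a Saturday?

Track December 13's weekday year by year (advancing +1, or +2 across a Feb 29):
  2105: Sun  2106: Mon (+1)  2107: Tue (+1)  2108: Thu (+2)  2109: Fri (+1)
  2110: Sat (+1) ✓  2111: Sun (+1)  2112: Tue (+2)  2113: Wed (+1)  2114: Thu (+1)
  2115: Fri (+1)  2116: Sun (+2)  2117: Mon (+1)  2118: Tue (+1)  … (33 more years) …
  2152: Wed (+2)  2153: Thu (+1)  2154: Fri (+1)  2155: Sat (+1) ✓  2156: Mon (+2)
  2157: Tue (+1)  2158: Wed (+1)  2159: Thu (+1)  2160: Sat (+2) ✓  2161: Sun (+1)
  2162: Mon (+1)  2163: Tue (+1)  2164: Thu (+2)  2165: Fri (+1)
Saturday years: 2110, 2121, 2127, 2132, 2138, 2149, 2155, 2160 — 8 in total.

8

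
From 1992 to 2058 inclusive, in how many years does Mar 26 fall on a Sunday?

Track Mar 26's weekday year by year (advancing +1, or +2 across a Feb 29):
  1992: Thu  1993: Fri (+1)  1994: Sat (+1)  1995: Sun (+1) ✓  1996: Tue (+2)
  1997: Wed (+1)  1998: Thu (+1)  1999: Fri (+1)  2000: Sun (+2) ✓  2001: Mon (+1)
  2002: Tue (+1)  2003: Wed (+1)  2004: Fri (+2)  2005: Sat (+1)  … (39 more years) …
  2045: Sun (+1) ✓  2046: Mon (+1)  2047: Tue (+1)  2048: Thu (+2)  2049: Fri (+1)
  2050: Sat (+1)  2051: Sun (+1) ✓  2052: Tue (+2)  2053: Wed (+1)  2054: Thu (+1)
  2055: Fri (+1)  2056: Sun (+2) ✓  2057: Mon (+1)  2058: Tue (+1)
Sunday years: 1995, 2000, 2006, 2017, 2023, 2028, 2034, 2045, 2051, 2056 — 10 in total.

10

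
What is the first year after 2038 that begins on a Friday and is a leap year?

Jan 1 advances by 2 weekdays after a leap year and by 1 after a common year.
2038: Jan 1 is Friday.
2039: Saturday
2040: Sunday (leap)
2041: Tuesday
2042: Wednesday
2043: Thursday
2044: Friday (leap)
2044 begins on a Friday and is a leap year.

2044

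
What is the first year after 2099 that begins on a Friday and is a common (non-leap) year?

2100

Jan 1 advances by 2 weekdays after a leap year and by 1 after a common year.
2099: Jan 1 is Thursday.
2100: Friday
2100 begins on a Friday and is a common year.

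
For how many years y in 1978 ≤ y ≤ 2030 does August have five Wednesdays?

August has 31 days; it has five Wednesdays when Wednesday falls among the first (month-length − 28) days — i.e. when August 1 is one of Wednesday/Tuesday/Monday.
August 1 by year: 1978:Tue✓ 1979:Wed✓ 1980:Fri 1981:Sat 1982:Sun 1983:Mon✓ 1984:Wed✓ 1985:Thu 1986:Fri 1987:Sat 1988:Mon✓ 1989:Tue✓ 1990:Wed✓ 1991:Thu 1992:Sat …(23 more)… 2016:Mon✓ 2017:Tue✓ 2018:Wed✓ 2019:Thu 2020:Sat 2021:Sun 2022:Mon✓ 2023:Tue✓ 2024:Thu 2025:Fri 2026:Sat 2027:Sun 2028:Tue✓ 2029:Wed✓ 2030:Thu
Years with five Wednesdays: 1978, 1979, 1983, 1984, 1988, 1989, 1990, 1994, 1995, 2000, 2001, 2005, 2006, 2007, 2011, 2012, 2016, 2017, 2018, 2022, 2023, 2028, 2029 → 23.

23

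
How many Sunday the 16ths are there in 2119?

2

Check the 16th of each month of 2119: Jan 16: Mon, Feb 16: Thu, Mar 16: Thu, Apr 16: Sun, May 16: Tue, Jun 16: Fri, Jul 16: Sun, Aug 16: Wed, Sep 16: Sat, Oct 16: Mon, Nov 16: Thu, Dec 16: Sat.
Sunday occurs in April, July — 2 months.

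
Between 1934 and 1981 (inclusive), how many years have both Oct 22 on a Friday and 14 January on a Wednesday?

2

Check each year's weekday for Oct 22 and 14 January:
  1934: Mon/Sun  1935: Tue/Mon  1936: Thu/Tue  1937: Fri/Thu  1938: Sat/Fri  1939: Sun/Sat  1940: Tue/Sun  1941: Wed/Tue  1942: Thu/Wed  1943: Fri/Thu  1944: Sun/Fri  1945: Mon/Sun  1946: Tue/Mon  1947: Wed/Tue  …(20 more)…  1968: Tue/Sun  1969: Wed/Tue  1970: Thu/Wed  1971: Fri/Thu  1972: Sun/Fri  1973: Mon/Sun  1974: Tue/Mon  1975: Wed/Tue  1976: Fri/Wed ✓  1977: Sat/Fri  1978: Sun/Sat  1979: Mon/Sun  1980: Wed/Mon  1981: Thu/Wed
Both conditions hold in: 1948, 1976 — 2.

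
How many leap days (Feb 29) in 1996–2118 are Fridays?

5

Leap years in 1996–2118: 30 of them.
Feb 29 weekday advances by 5 (mod 7) from one leap year to the next four years later (or differs when a century non-leap intervenes).
Leap-day weekdays: 1996:Thu 2000:Tue 2004:Sun 2008:Fri✓ 2012:Wed 2016:Mon 2020:Sat 2024:Thu 2028:Tue 2032:Sun 2036:Fri✓ 2040:Wed 2044:Mon …(4 more)… 2064:Fri✓ 2068:Wed 2072:Mon 2076:Sat 2080:Thu 2084:Tue 2088:Sun 2092:Fri✓ 2096:Wed 2104:Fri✓ 2108:Wed 2112:Mon 2116:Sat
Friday: 2008, 2036, 2064, 2092, 2104 → 5.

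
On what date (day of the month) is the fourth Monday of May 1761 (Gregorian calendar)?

May 1, 1761 is a Friday, so the first Monday is the 4th.
The fourth Monday is 4 + 21 = 25.

25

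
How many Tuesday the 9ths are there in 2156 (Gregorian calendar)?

2

Check the 9th of each month of 2156: Jan 9: Fri, Feb 9: Mon, Mar 9: Tue, Apr 9: Fri, May 9: Sun, Jun 9: Wed, Jul 9: Fri, Aug 9: Mon, Sep 9: Thu, Oct 9: Sat, Nov 9: Tue, Dec 9: Thu.
Tuesday occurs in March, November — 2 months.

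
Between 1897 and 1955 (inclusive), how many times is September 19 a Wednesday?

Track September 19's weekday year by year (advancing +1, or +2 across a Feb 29):
  1897: Sun  1898: Mon (+1)  1899: Tue (+1)  1900: Wed (+1) ✓  1901: Thu (+1)
  1902: Fri (+1)  1903: Sat (+1)  1904: Mon (+2)  1905: Tue (+1)  1906: Wed (+1) ✓
  1907: Thu (+1)  1908: Sat (+2)  1909: Sun (+1)  1910: Mon (+1)  … (31 more years) …
  1942: Sat (+1)  1943: Sun (+1)  1944: Tue (+2)  1945: Wed (+1) ✓  1946: Thu (+1)
  1947: Fri (+1)  1948: Sun (+2)  1949: Mon (+1)  1950: Tue (+1)  1951: Wed (+1) ✓
  1952: Fri (+2)  1953: Sat (+1)  1954: Sun (+1)  1955: Mon (+1)
Wednesday years: 1900, 1906, 1917, 1923, 1928, 1934, 1945, 1951 — 8 in total.

8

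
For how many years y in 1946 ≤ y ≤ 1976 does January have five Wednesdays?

14

January has 31 days; it has five Wednesdays when Wednesday falls among the first (month-length − 28) days — i.e. when January 1 is one of Wednesday/Tuesday/Monday.
January 1 by year: 1946:Tue✓ 1947:Wed✓ 1948:Thu 1949:Sat 1950:Sun 1951:Mon✓ 1952:Tue✓ 1953:Thu 1954:Fri 1955:Sat 1956:Sun 1957:Tue✓ 1958:Wed✓ 1959:Thu 1960:Fri 1961:Sun 1962:Mon✓ 1963:Tue✓ 1964:Wed✓ 1965:Fri 1966:Sat 1967:Sun 1968:Mon✓ 1969:Wed✓ 1970:Thu 1971:Fri 1972:Sat 1973:Mon✓ 1974:Tue✓ 1975:Wed✓ 1976:Thu
Years with five Wednesdays: 1946, 1947, 1951, 1952, 1957, 1958, 1962, 1963, 1964, 1968, 1969, 1973, 1974, 1975 → 14.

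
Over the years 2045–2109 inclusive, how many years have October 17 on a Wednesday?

10

Track October 17's weekday year by year (advancing +1, or +2 across a Feb 29):
  2045: Tue  2046: Wed (+1) ✓  2047: Thu (+1)  2048: Sat (+2)  2049: Sun (+1)
  2050: Mon (+1)  2051: Tue (+1)  2052: Thu (+2)  2053: Fri (+1)  2054: Sat (+1)
  2055: Sun (+1)  2056: Tue (+2)  2057: Wed (+1) ✓  2058: Thu (+1)  … (37 more years) …
  2096: Wed (+2) ✓  2097: Thu (+1)  2098: Fri (+1)  2099: Sat (+1)  2100: Sun (+1)
  2101: Mon (+1)  2102: Tue (+1)  2103: Wed (+1) ✓  2104: Fri (+2)  2105: Sat (+1)
  2106: Sun (+1)  2107: Mon (+1)  2108: Wed (+2) ✓  2109: Thu (+1)
Wednesday years: 2046, 2057, 2063, 2068, 2074, 2085, 2091, 2096, 2103, 2108 — 10 in total.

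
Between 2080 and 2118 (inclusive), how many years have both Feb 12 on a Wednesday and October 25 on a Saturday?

4

Check each year's weekday for Feb 12 and October 25:
  2080: Mon/Fri  2081: Wed/Sat ✓  2082: Thu/Sun  2083: Fri/Mon  2084: Sat/Wed  2085: Mon/Thu  2086: Tue/Fri  2087: Wed/Sat ✓  2088: Thu/Mon  2089: Sat/Tue  2090: Sun/Wed  2091: Mon/Thu  2092: Tue/Sat  2093: Thu/Sun  …(11 more)…  2105: Thu/Sun  2106: Fri/Mon  2107: Sat/Tue  2108: Sun/Thu  2109: Tue/Fri  2110: Wed/Sat ✓  2111: Thu/Sun  2112: Fri/Tue  2113: Sun/Wed  2114: Mon/Thu  2115: Tue/Fri  2116: Wed/Sun  2117: Fri/Mon  2118: Sat/Tue
Both conditions hold in: 2081, 2087, 2098, 2110 — 4.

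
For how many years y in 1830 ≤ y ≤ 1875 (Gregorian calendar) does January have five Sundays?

January has 31 days; it has five Sundays when Sunday falls among the first (month-length − 28) days — i.e. when January 1 is one of Sunday/Saturday/Friday.
January 1 by year: 1830:Fri✓ 1831:Sat✓ 1832:Sun✓ 1833:Tue 1834:Wed 1835:Thu 1836:Fri✓ 1837:Sun✓ 1838:Mon 1839:Tue 1840:Wed 1841:Fri✓ 1842:Sat✓ 1843:Sun✓ 1844:Mon …(16 more)… 1861:Tue 1862:Wed 1863:Thu 1864:Fri✓ 1865:Sun✓ 1866:Mon 1867:Tue 1868:Wed 1869:Fri✓ 1870:Sat✓ 1871:Sun✓ 1872:Mon 1873:Wed 1874:Thu 1875:Fri✓
Years with five Sundays: 1830, 1831, 1832, 1836, 1837, 1841, 1842, 1843, 1847, 1848, 1853, 1854, 1858, 1859, 1860, 1864, 1865, 1869, 1870, 1871, 1875 → 21.

21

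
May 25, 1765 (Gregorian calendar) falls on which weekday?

January 1, 1765 is a Tuesday.
May 25 is day 145 of the year, i.e. 144 days after Jan 1.
144 mod 7 = 4, so advance 4 weekdays from Tuesday: Saturday.

Saturday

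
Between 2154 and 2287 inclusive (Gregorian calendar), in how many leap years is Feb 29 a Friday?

Leap years in 2154–2287: 32 of them.
Feb 29 weekday advances by 5 (mod 7) from one leap year to the next four years later (or differs when a century non-leap intervenes).
Leap-day weekdays: 2156:Sun 2160:Fri✓ 2164:Wed 2168:Mon 2172:Sat 2176:Thu 2180:Tue 2184:Sun 2188:Fri✓ 2192:Wed 2196:Mon 2204:Wed 2208:Mon …(6 more)… 2236:Mon 2240:Sat 2244:Thu 2248:Tue 2252:Sun 2256:Fri✓ 2260:Wed 2264:Mon 2268:Sat 2272:Thu 2276:Tue 2280:Sun 2284:Fri✓
Friday: 2160, 2188, 2228, 2256, 2284 → 5.

5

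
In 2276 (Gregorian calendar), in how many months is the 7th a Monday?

2

Check the 7th of each month of 2276: Jan 7: Fri, Feb 7: Mon, Mar 7: Tue, Apr 7: Fri, May 7: Sun, Jun 7: Wed, Jul 7: Fri, Aug 7: Mon, Sep 7: Thu, Oct 7: Sat, Nov 7: Tue, Dec 7: Thu.
Monday occurs in February, August — 2 months.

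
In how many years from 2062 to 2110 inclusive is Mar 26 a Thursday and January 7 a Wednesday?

6

Check each year's weekday for Mar 26 and January 7:
  2062: Sun/Sat  2063: Mon/Sun  2064: Wed/Mon  2065: Thu/Wed ✓  2066: Fri/Thu  2067: Sat/Fri  2068: Mon/Sat  2069: Tue/Mon  2070: Wed/Tue  2071: Thu/Wed ✓  2072: Sat/Thu  2073: Sun/Sat  2074: Mon/Sun  2075: Tue/Mon  …(21 more)…  2097: Tue/Mon  2098: Wed/Tue  2099: Thu/Wed ✓  2100: Fri/Thu  2101: Sat/Fri  2102: Sun/Sat  2103: Mon/Sun  2104: Wed/Mon  2105: Thu/Wed ✓  2106: Fri/Thu  2107: Sat/Fri  2108: Mon/Sat  2109: Tue/Mon  2110: Wed/Tue
Both conditions hold in: 2065, 2071, 2082, 2093, 2099, 2105 — 6.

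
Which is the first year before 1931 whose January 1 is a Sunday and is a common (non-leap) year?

Jan 1 advances by 2 weekdays after a leap year and by 1 after a common year.
1931: Jan 1 is Thursday.
1930: Wednesday
1929: Tuesday
1928: Sunday (leap)
1927: Saturday
1926: Friday
1925: Thursday
1924: Tuesday (leap)
1923: Monday
1922: Sunday
1922 begins on a Sunday and is a common year.

1922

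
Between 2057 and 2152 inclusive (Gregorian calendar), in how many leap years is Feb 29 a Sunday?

3

Leap years in 2057–2152: 23 of them.
Feb 29 weekday advances by 5 (mod 7) from one leap year to the next four years later (or differs when a century non-leap intervenes).
Leap-day weekdays: 2060:Sun✓ 2064:Fri 2068:Wed 2072:Mon 2076:Sat 2080:Thu 2084:Tue 2088:Sun✓ 2092:Fri 2096:Wed 2104:Fri 2108:Wed 2112:Mon 2116:Sat 2120:Thu 2124:Tue 2128:Sun✓ 2132:Fri 2136:Wed 2140:Mon 2144:Sat 2148:Thu 2152:Tue
Sunday: 2060, 2088, 2128 → 3.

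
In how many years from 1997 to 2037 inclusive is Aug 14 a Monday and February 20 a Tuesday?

0

Check each year's weekday for Aug 14 and February 20:
  1997: Thu/Thu  1998: Fri/Fri  1999: Sat/Sat  2000: Mon/Sun  2001: Tue/Tue  2002: Wed/Wed  2003: Thu/Thu  2004: Sat/Fri  2005: Sun/Sun  2006: Mon/Mon  2007: Tue/Tue  2008: Thu/Wed  2009: Fri/Fri  2010: Sat/Sat  …(13 more)…  2024: Wed/Tue  2025: Thu/Thu  2026: Fri/Fri  2027: Sat/Sat  2028: Mon/Sun  2029: Tue/Tue  2030: Wed/Wed  2031: Thu/Thu  2032: Sat/Fri  2033: Sun/Sun  2034: Mon/Mon  2035: Tue/Tue  2036: Thu/Wed  2037: Fri/Fri
Both conditions hold in: no year — 0.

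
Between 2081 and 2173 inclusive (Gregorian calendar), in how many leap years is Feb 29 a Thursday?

Leap years in 2081–2173: 22 of them.
Feb 29 weekday advances by 5 (mod 7) from one leap year to the next four years later (or differs when a century non-leap intervenes).
Leap-day weekdays: 2084:Tue 2088:Sun 2092:Fri 2096:Wed 2104:Fri 2108:Wed 2112:Mon 2116:Sat 2120:Thu✓ 2124:Tue 2128:Sun 2132:Fri 2136:Wed 2140:Mon 2144:Sat 2148:Thu✓ 2152:Tue 2156:Sun 2160:Fri 2164:Wed 2168:Mon 2172:Sat
Thursday: 2120, 2148 → 2.

2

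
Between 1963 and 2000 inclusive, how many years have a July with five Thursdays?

17

July has 31 days; it has five Thursdays when Thursday falls among the first (month-length − 28) days — i.e. when July 1 is one of Thursday/Wednesday/Tuesday.
July 1 by year: 1963:Mon 1964:Wed✓ 1965:Thu✓ 1966:Fri 1967:Sat 1968:Mon 1969:Tue✓ 1970:Wed✓ 1971:Thu✓ 1972:Sat 1973:Sun 1974:Mon 1975:Tue✓ 1976:Thu✓ 1977:Fri …(8 more)… 1986:Tue✓ 1987:Wed✓ 1988:Fri 1989:Sat 1990:Sun 1991:Mon 1992:Wed✓ 1993:Thu✓ 1994:Fri 1995:Sat 1996:Mon 1997:Tue✓ 1998:Wed✓ 1999:Thu✓ 2000:Sat
Years with five Thursdays: 1964, 1965, 1969, 1970, 1971, 1975, 1976, 1980, 1981, 1982, 1986, 1987, 1992, 1993, 1997, 1998, 1999 → 17.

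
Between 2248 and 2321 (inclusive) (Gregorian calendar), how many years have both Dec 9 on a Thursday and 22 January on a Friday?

7

Check each year's weekday for Dec 9 and 22 January:
  2248: Sat/Sat  2249: Sun/Mon  2250: Mon/Tue  2251: Tue/Wed  2252: Thu/Thu  2253: Fri/Sat  2254: Sat/Sun  2255: Sun/Mon  2256: Tue/Tue  2257: Wed/Thu  2258: Thu/Fri ✓  2259: Fri/Sat  2260: Sun/Sun  2261: Mon/Tue  …(46 more)…  2308: Wed/Wed  2309: Thu/Fri ✓  2310: Fri/Sat  2311: Sat/Sun  2312: Mon/Mon  2313: Tue/Wed  2314: Wed/Thu  2315: Thu/Fri ✓  2316: Sat/Sat  2317: Sun/Mon  2318: Mon/Tue  2319: Tue/Wed  2320: Thu/Thu  2321: Fri/Sat
Both conditions hold in: 2258, 2269, 2275, 2286, 2297, 2309, 2315 — 7.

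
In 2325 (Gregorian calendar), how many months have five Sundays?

A month of length L has five Sundays iff its first Sunday is on day ≤ L−28 (so day 1–3 in a 31-day month, 1–2 in a 30-day month, day 1 in a leap February).
Checking each month of 2325: Jan starts Thu (31d); Feb starts Sun (28d); Mar starts Sun (31d) ✓; Apr starts Wed (30d); May starts Fri (31d) ✓; Jun starts Mon (30d); Jul starts Wed (31d); Aug starts Sat (31d) ✓; Sep starts Tue (30d); Oct starts Thu (31d); Nov starts Sun (30d) ✓; Dec starts Tue (31d).
Five-Sunday months: March, May, August, November → 4.

4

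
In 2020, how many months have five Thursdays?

5

A month of length L has five Thursdays iff its first Thursday is on day ≤ L−28 (so day 1–3 in a 31-day month, 1–2 in a 30-day month, day 1 in a leap February).
Checking each month of 2020: Jan starts Wed (31d) ✓; Feb starts Sat (29d); Mar starts Sun (31d); Apr starts Wed (30d) ✓; May starts Fri (31d); Jun starts Mon (30d); Jul starts Wed (31d) ✓; Aug starts Sat (31d); Sep starts Tue (30d); Oct starts Thu (31d) ✓; Nov starts Sun (30d); Dec starts Tue (31d) ✓.
Five-Thursday months: January, April, July, October, December → 5.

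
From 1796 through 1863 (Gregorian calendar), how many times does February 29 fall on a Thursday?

Leap years in 1796–1863: 16 of them.
Feb 29 weekday advances by 5 (mod 7) from one leap year to the next four years later (or differs when a century non-leap intervenes).
Leap-day weekdays: 1796:Mon 1804:Wed 1808:Mon 1812:Sat 1816:Thu✓ 1820:Tue 1824:Sun 1828:Fri 1832:Wed 1836:Mon 1840:Sat 1844:Thu✓ 1848:Tue 1852:Sun 1856:Fri 1860:Wed
Thursday: 1816, 1844 → 2.

2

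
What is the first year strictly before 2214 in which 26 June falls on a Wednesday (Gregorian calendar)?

2211

From one year to the next, a fixed date's weekday advances by 1, or by 2 when a Feb 29 lies between the two dates.
2214: June 26 is Sunday.
2213: Saturday (−1)
2212: Friday (−1)
2211: Wednesday (−2)
26 June falls on a Wednesday in 2211.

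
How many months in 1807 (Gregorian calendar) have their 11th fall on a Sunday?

Check the 11th of each month of 1807: Jan 11: Sun, Feb 11: Wed, Mar 11: Wed, Apr 11: Sat, May 11: Mon, Jun 11: Thu, Jul 11: Sat, Aug 11: Tue, Sep 11: Fri, Oct 11: Sun, Nov 11: Wed, Dec 11: Fri.
Sunday occurs in January, October — 2 months.

2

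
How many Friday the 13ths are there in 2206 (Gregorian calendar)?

Check the 13th of each month of 2206: Jan 13: Mon, Feb 13: Thu, Mar 13: Thu, Apr 13: Sun, May 13: Tue, Jun 13: Fri, Jul 13: Sun, Aug 13: Wed, Sep 13: Sat, Oct 13: Mon, Nov 13: Thu, Dec 13: Sat.
Friday occurs in June — 1 month.

1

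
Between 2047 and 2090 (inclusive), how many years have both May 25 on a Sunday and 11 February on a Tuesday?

Check each year's weekday for May 25 and 11 February:
  2047: Sat/Mon  2048: Mon/Tue  2049: Tue/Thu  2050: Wed/Fri  2051: Thu/Sat  2052: Sat/Sun  2053: Sun/Tue ✓  2054: Mon/Wed  2055: Tue/Thu  2056: Thu/Fri  2057: Fri/Sun  2058: Sat/Mon  2059: Sun/Tue ✓  2060: Tue/Wed  …(16 more)…  2077: Tue/Thu  2078: Wed/Fri  2079: Thu/Sat  2080: Sat/Sun  2081: Sun/Tue ✓  2082: Mon/Wed  2083: Tue/Thu  2084: Thu/Fri  2085: Fri/Sun  2086: Sat/Mon  2087: Sun/Tue ✓  2088: Tue/Wed  2089: Wed/Fri  2090: Thu/Sat
Both conditions hold in: 2053, 2059, 2070, 2081, 2087 — 5.

5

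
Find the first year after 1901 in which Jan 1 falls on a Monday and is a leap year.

Jan 1 advances by 2 weekdays after a leap year and by 1 after a common year.
1901: Jan 1 is Tuesday.
1902: Wednesday
1903: Thursday
1904: Friday (leap)
1905: Sunday
1906: Monday
1907: Tuesday
1908: Wednesday (leap)
1909: Friday
1910: Saturday
1911: Sunday
1912: Monday (leap)
1912 begins on a Monday and is a leap year.

1912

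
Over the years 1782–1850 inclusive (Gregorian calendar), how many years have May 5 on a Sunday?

11

Track May 5's weekday year by year (advancing +1, or +2 across a Feb 29):
  1782: Sun ✓  1783: Mon (+1)  1784: Wed (+2)  1785: Thu (+1)  1786: Fri (+1)
  1787: Sat (+1)  1788: Mon (+2)  1789: Tue (+1)  1790: Wed (+1)  1791: Thu (+1)
  1792: Sat (+2)  1793: Sun (+1) ✓  1794: Mon (+1)  1795: Tue (+1)  … (41 more years) …
  1837: Fri (+1)  1838: Sat (+1)  1839: Sun (+1) ✓  1840: Tue (+2)  1841: Wed (+1)
  1842: Thu (+1)  1843: Fri (+1)  1844: Sun (+2) ✓  1845: Mon (+1)  1846: Tue (+1)
  1847: Wed (+1)  1848: Fri (+2)  1849: Sat (+1)  1850: Sun (+1) ✓
Sunday years: 1782, 1793, 1799, 1805, 1811, 1816, 1822, 1833, 1839, 1844, 1850 — 11 in total.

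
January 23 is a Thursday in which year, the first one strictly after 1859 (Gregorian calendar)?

1862

From one year to the next, a fixed date's weekday advances by 1, or by 2 when a Feb 29 lies between the two dates.
1859: January 23 is Sunday.
1860: Monday (+1)
1861: Wednesday (+2)
1862: Thursday (+1)
January 23 falls on a Thursday in 1862.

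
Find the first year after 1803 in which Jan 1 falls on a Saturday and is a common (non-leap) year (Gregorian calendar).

1814

Jan 1 advances by 2 weekdays after a leap year and by 1 after a common year.
1803: Jan 1 is Saturday.
1804: Sunday (leap)
1805: Tuesday
1806: Wednesday
1807: Thursday
1808: Friday (leap)
1809: Sunday
1810: Monday
1811: Tuesday
1812: Wednesday (leap)
1813: Friday
1814: Saturday
1814 begins on a Saturday and is a common year.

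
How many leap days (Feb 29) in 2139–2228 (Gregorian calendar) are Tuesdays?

3

Leap years in 2139–2228: 22 of them.
Feb 29 weekday advances by 5 (mod 7) from one leap year to the next four years later (or differs when a century non-leap intervenes).
Leap-day weekdays: 2140:Mon 2144:Sat 2148:Thu 2152:Tue✓ 2156:Sun 2160:Fri 2164:Wed 2168:Mon 2172:Sat 2176:Thu 2180:Tue✓ 2184:Sun 2188:Fri 2192:Wed 2196:Mon 2204:Wed 2208:Mon 2212:Sat 2216:Thu 2220:Tue✓ 2224:Sun 2228:Fri
Tuesday: 2152, 2180, 2220 → 3.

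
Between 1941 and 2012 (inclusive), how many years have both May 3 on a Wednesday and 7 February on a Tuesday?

Check each year's weekday for May 3 and 7 February:
  1941: Sat/Fri  1942: Sun/Sat  1943: Mon/Sun  1944: Wed/Mon  1945: Thu/Wed  1946: Fri/Thu  1947: Sat/Fri  1948: Mon/Sat  1949: Tue/Mon  1950: Wed/Tue ✓  1951: Thu/Wed  1952: Sat/Thu  1953: Sun/Sat  1954: Mon/Sun  …(44 more)…  1999: Mon/Sun  2000: Wed/Mon  2001: Thu/Wed  2002: Fri/Thu  2003: Sat/Fri  2004: Mon/Sat  2005: Tue/Mon  2006: Wed/Tue ✓  2007: Thu/Wed  2008: Sat/Thu  2009: Sun/Sat  2010: Mon/Sun  2011: Tue/Mon  2012: Thu/Tue
Both conditions hold in: 1950, 1961, 1967, 1978, 1989, 1995, 2006 — 7.

7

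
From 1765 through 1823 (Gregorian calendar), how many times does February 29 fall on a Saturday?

2

Leap years in 1765–1823: 13 of them.
Feb 29 weekday advances by 5 (mod 7) from one leap year to the next four years later (or differs when a century non-leap intervenes).
Leap-day weekdays: 1768:Mon 1772:Sat✓ 1776:Thu 1780:Tue 1784:Sun 1788:Fri 1792:Wed 1796:Mon 1804:Wed 1808:Mon 1812:Sat✓ 1816:Thu 1820:Tue
Saturday: 1772, 1812 → 2.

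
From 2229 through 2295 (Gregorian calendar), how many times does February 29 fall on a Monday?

Leap years in 2229–2295: 16 of them.
Feb 29 weekday advances by 5 (mod 7) from one leap year to the next four years later (or differs when a century non-leap intervenes).
Leap-day weekdays: 2232:Wed 2236:Mon✓ 2240:Sat 2244:Thu 2248:Tue 2252:Sun 2256:Fri 2260:Wed 2264:Mon✓ 2268:Sat 2272:Thu 2276:Tue 2280:Sun 2284:Fri 2288:Wed 2292:Mon✓
Monday: 2236, 2264, 2292 → 3.

3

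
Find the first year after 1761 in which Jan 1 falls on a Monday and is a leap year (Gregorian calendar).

Jan 1 advances by 2 weekdays after a leap year and by 1 after a common year.
1761: Jan 1 is Thursday.
1762: Friday
1763: Saturday
1764: Sunday (leap)
1765: Tuesday
1766: Wednesday
1767: Thursday
1768: Friday (leap)
1769: Sunday
1770: Monday
1771: Tuesday
1772: Wednesday (leap)
1773: Friday
1774: Saturday
1775: Sunday
1776: Monday (leap)
1776 begins on a Monday and is a leap year.

1776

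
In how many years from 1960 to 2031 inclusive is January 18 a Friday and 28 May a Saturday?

Check each year's weekday for January 18 and 28 May:
  1960: Mon/Sat  1961: Wed/Sun  1962: Thu/Mon  1963: Fri/Tue  1964: Sat/Thu  1965: Mon/Fri  1966: Tue/Sat  1967: Wed/Sun  1968: Thu/Tue  1969: Sat/Wed  1970: Sun/Thu  1971: Mon/Fri  1972: Tue/Sun  1973: Thu/Mon  …(44 more)…  2018: Thu/Mon  2019: Fri/Tue  2020: Sat/Thu  2021: Mon/Fri  2022: Tue/Sat  2023: Wed/Sun  2024: Thu/Tue  2025: Sat/Wed  2026: Sun/Thu  2027: Mon/Fri  2028: Tue/Sun  2029: Thu/Mon  2030: Fri/Tue  2031: Sat/Wed
Both conditions hold in: no year — 0.

0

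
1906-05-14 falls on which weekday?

Monday

January 1, 1906 is a Monday.
May 14 is day 134 of the year, i.e. 133 days after Jan 1.
133 mod 7 = 0, so advance 0 weekdays from Monday: Monday.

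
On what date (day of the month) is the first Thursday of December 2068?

December 1, 2068 is a Saturday, so the first Thursday is the 6th.
The first Thursday is 6 + 0 = 6.

6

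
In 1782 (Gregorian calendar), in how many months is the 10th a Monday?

1

Check the 10th of each month of 1782: Jan 10: Thu, Feb 10: Sun, Mar 10: Sun, Apr 10: Wed, May 10: Fri, Jun 10: Mon, Jul 10: Wed, Aug 10: Sat, Sep 10: Tue, Oct 10: Thu, Nov 10: Sun, Dec 10: Tue.
Monday occurs in June — 1 month.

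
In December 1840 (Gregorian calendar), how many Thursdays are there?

5

December 1840 has 31 days and begins on Tuesday.
The first Thursday is December 3.
Thursdays fall on 3, 10, 17, 24, 31 — that's 5.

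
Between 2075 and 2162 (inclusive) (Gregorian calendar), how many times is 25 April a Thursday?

12

Track 25 April's weekday year by year (advancing +1, or +2 across a Feb 29):
  2075: Thu ✓  2076: Sat (+2)  2077: Sun (+1)  2078: Mon (+1)  2079: Tue (+1)
  2080: Thu (+2) ✓  2081: Fri (+1)  2082: Sat (+1)  2083: Sun (+1)  2084: Tue (+2)
  2085: Wed (+1)  2086: Thu (+1) ✓  2087: Fri (+1)  2088: Sun (+2)  … (60 more years) …
  2149: Fri (+1)  2150: Sat (+1)  2151: Sun (+1)  2152: Tue (+2)  2153: Wed (+1)
  2154: Thu (+1) ✓  2155: Fri (+1)  2156: Sun (+2)  2157: Mon (+1)  2158: Tue (+1)
  2159: Wed (+1)  2160: Fri (+2)  2161: Sat (+1)  2162: Sun (+1)
Thursday years: 2075, 2080, 2086, 2097, 2109, 2115, 2120, 2126, 2137, 2143, 2148, 2154 — 12 in total.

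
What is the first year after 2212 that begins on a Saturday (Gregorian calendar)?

Jan 1 advances by 2 weekdays after a leap year and by 1 after a common year.
2212: Jan 1 is Wednesday (leap).
2213: Friday
2214: Saturday
2214 begins on a Saturday

2214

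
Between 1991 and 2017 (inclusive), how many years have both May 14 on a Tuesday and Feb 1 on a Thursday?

1

Check each year's weekday for May 14 and Feb 1:
  1991: Tue/Fri  1992: Thu/Sat  1993: Fri/Mon  1994: Sat/Tue  1995: Sun/Wed  1996: Tue/Thu ✓  1997: Wed/Sat  1998: Thu/Sun  1999: Fri/Mon  2000: Sun/Tue  2001: Mon/Thu  2002: Tue/Fri  2003: Wed/Sat  2004: Fri/Sun  2005: Sat/Tue  2006: Sun/Wed  2007: Mon/Thu  2008: Wed/Fri  2009: Thu/Sun  2010: Fri/Mon  2011: Sat/Tue  2012: Mon/Wed  2013: Tue/Fri  2014: Wed/Sat  2015: Thu/Sun  2016: Sat/Mon  2017: Sun/Wed
Both conditions hold in: 1996 — 1.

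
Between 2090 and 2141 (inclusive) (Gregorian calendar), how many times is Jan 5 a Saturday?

Track Jan 5's weekday year by year (advancing +1, or +2 across a Feb 29):
  2090: Thu  2091: Fri (+1)  2092: Sat (+1) ✓  2093: Mon (+2)  2094: Tue (+1)
  2095: Wed (+1)  2096: Thu (+1)  2097: Sat (+2) ✓  2098: Sun (+1)  2099: Mon (+1)
  2100: Tue (+1)  2101: Wed (+1)  2102: Thu (+1)  2103: Fri (+1)  … (24 more years) …
  2128: Mon (+1)  2129: Wed (+2)  2130: Thu (+1)  2131: Fri (+1)  2132: Sat (+1) ✓
  2133: Mon (+2)  2134: Tue (+1)  2135: Wed (+1)  2136: Thu (+1)  2137: Sat (+2) ✓
  2138: Sun (+1)  2139: Mon (+1)  2140: Tue (+1)  2141: Thu (+2)
Saturday years: 2092, 2097, 2104, 2109, 2115, 2126, 2132, 2137 — 8 in total.

8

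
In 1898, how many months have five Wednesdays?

4

A month of length L has five Wednesdays iff its first Wednesday is on day ≤ L−28 (so day 1–3 in a 31-day month, 1–2 in a 30-day month, day 1 in a leap February).
Checking each month of 1898: Jan starts Sat (31d); Feb starts Tue (28d); Mar starts Tue (31d) ✓; Apr starts Fri (30d); May starts Sun (31d); Jun starts Wed (30d) ✓; Jul starts Fri (31d); Aug starts Mon (31d) ✓; Sep starts Thu (30d); Oct starts Sat (31d); Nov starts Tue (30d) ✓; Dec starts Thu (31d).
Five-Wednesday months: March, June, August, November → 4.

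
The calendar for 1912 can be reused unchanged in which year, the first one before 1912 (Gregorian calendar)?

1872

Two years share a calendar iff Jan 1 falls on the same weekday and both are leap or both are common. 1912: Jan 1 is Monday, leap year.
1911: Jan 1 Sunday, common
1910: Jan 1 Saturday, common
1909: Jan 1 Friday, common
1908: Jan 1 Wednesday, leap
1907: Jan 1 Tuesday, common
1906: Jan 1 Monday, common
1905: Jan 1 Sunday, common
1904: Jan 1 Friday, leap
1903: Jan 1 Thursday, common
1902: Jan 1 Wednesday, common
1901: Jan 1 Tuesday, common
1900: Jan 1 Monday, common
1899: Jan 1 Sunday, common
1898: Jan 1 Saturday, common
1897: Jan 1 Friday, common
1896: Jan 1 Wednesday, leap
1895: Jan 1 Tuesday, common
1894: Jan 1 Monday, common
1893: Jan 1 Sunday, common
1892: Jan 1 Friday, leap
1891: Jan 1 Thursday, common
1890: Jan 1 Wednesday, common
1889: Jan 1 Tuesday, common
1888: Jan 1 Sunday, leap
1887: Jan 1 Saturday, common
1886: Jan 1 Friday, common
1885: Jan 1 Thursday, common
1884: Jan 1 Tuesday, leap
1883: Jan 1 Monday, common
1882: Jan 1 Sunday, common
1881: Jan 1 Saturday, common
1880: Jan 1 Thursday, leap
1879: Jan 1 Wednesday, common
1878: Jan 1 Tuesday, common
1877: Jan 1 Monday, common
1876: Jan 1 Saturday, leap
1875: Jan 1 Friday, common
1874: Jan 1 Thursday, common
1873: Jan 1 Wednesday, common
1872: Jan 1 Monday, leap
1872 matches on both conditions.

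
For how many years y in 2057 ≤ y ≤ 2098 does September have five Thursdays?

September has 30 days; it has five Thursdays when Thursday falls among the first (month-length − 28) days — i.e. when September 1 is one of Thursday/Wednesday.
September 1 by year: 2057:Sat 2058:Sun 2059:Mon 2060:Wed✓ 2061:Thu✓ 2062:Fri 2063:Sat 2064:Mon 2065:Tue 2066:Wed✓ 2067:Thu✓ 2068:Sat 2069:Sun 2070:Mon 2071:Tue …(12 more)… 2084:Fri 2085:Sat 2086:Sun 2087:Mon 2088:Wed✓ 2089:Thu✓ 2090:Fri 2091:Sat 2092:Mon 2093:Tue 2094:Wed✓ 2095:Thu✓ 2096:Sat 2097:Sun 2098:Mon
Years with five Thursdays: 2060, 2061, 2066, 2067, 2072, 2077, 2078, 2083, 2088, 2089, 2094, 2095 → 12.

12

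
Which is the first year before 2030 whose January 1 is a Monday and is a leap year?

Jan 1 advances by 2 weekdays after a leap year and by 1 after a common year.
2030: Jan 1 is Tuesday.
2029: Monday
2028: Saturday (leap)
2027: Friday
2026: Thursday
2025: Wednesday
2024: Monday (leap)
2024 begins on a Monday and is a leap year.

2024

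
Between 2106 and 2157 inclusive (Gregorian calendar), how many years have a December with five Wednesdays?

22

December has 31 days; it has five Wednesdays when Wednesday falls among the first (month-length − 28) days — i.e. when December 1 is one of Wednesday/Tuesday/Monday.
December 1 by year: 2106:Wed✓ 2107:Thu 2108:Sat 2109:Sun 2110:Mon✓ 2111:Tue✓ 2112:Thu 2113:Fri 2114:Sat 2115:Sun 2116:Tue✓ 2117:Wed✓ 2118:Thu 2119:Fri 2120:Sun …(22 more)… 2143:Sun 2144:Tue✓ 2145:Wed✓ 2146:Thu 2147:Fri 2148:Sun 2149:Mon✓ 2150:Tue✓ 2151:Wed✓ 2152:Fri 2153:Sat 2154:Sun 2155:Mon✓ 2156:Wed✓ 2157:Thu
Years with five Wednesdays: 2106, 2110, 2111, 2116, 2117, 2121, 2122, 2123, 2127, 2128, 2132, 2133, 2134, 2138, 2139, 2144, 2145, 2149, 2150, 2151, 2155, 2156 → 22.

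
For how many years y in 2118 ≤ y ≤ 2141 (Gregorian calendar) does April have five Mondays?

6

April has 30 days; it has five Mondays when Monday falls among the first (month-length − 28) days — i.e. when April 1 is one of Monday/Sunday.
April 1 by year: 2118:Fri 2119:Sat 2120:Mon✓ 2121:Tue 2122:Wed 2123:Thu 2124:Sat 2125:Sun✓ 2126:Mon✓ 2127:Tue 2128:Thu 2129:Fri 2130:Sat 2131:Sun✓ 2132:Tue 2133:Wed 2134:Thu 2135:Fri 2136:Sun✓ 2137:Mon✓ 2138:Tue 2139:Wed 2140:Fri 2141:Sat
Years with five Mondays: 2120, 2125, 2126, 2131, 2136, 2137 → 6.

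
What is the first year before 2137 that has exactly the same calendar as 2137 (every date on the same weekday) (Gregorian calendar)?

Two years share a calendar iff Jan 1 falls on the same weekday and both are leap or both are common. 2137: Jan 1 is Tuesday, common year.
2136: Jan 1 Sunday, leap
2135: Jan 1 Saturday, common
2134: Jan 1 Friday, common
2133: Jan 1 Thursday, common
2132: Jan 1 Tuesday, leap
2131: Jan 1 Monday, common
2130: Jan 1 Sunday, common
2129: Jan 1 Saturday, common
2128: Jan 1 Thursday, leap
2127: Jan 1 Wednesday, common
2126: Jan 1 Tuesday, common
2126 matches on both conditions.

2126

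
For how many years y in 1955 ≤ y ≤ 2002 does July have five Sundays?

21

July has 31 days; it has five Sundays when Sunday falls among the first (month-length − 28) days — i.e. when July 1 is one of Sunday/Saturday/Friday.
July 1 by year: 1955:Fri✓ 1956:Sun✓ 1957:Mon 1958:Tue 1959:Wed 1960:Fri✓ 1961:Sat✓ 1962:Sun✓ 1963:Mon 1964:Wed 1965:Thu 1966:Fri✓ 1967:Sat✓ 1968:Mon 1969:Tue …(18 more)… 1988:Fri✓ 1989:Sat✓ 1990:Sun✓ 1991:Mon 1992:Wed 1993:Thu 1994:Fri✓ 1995:Sat✓ 1996:Mon 1997:Tue 1998:Wed 1999:Thu 2000:Sat✓ 2001:Sun✓ 2002:Mon
Years with five Sundays: 1955, 1956, 1960, 1961, 1962, 1966, 1967, 1972, 1973, 1977, 1978, 1979, 1983, 1984, 1988, 1989, 1990, 1994, 1995, 2000, 2001 → 21.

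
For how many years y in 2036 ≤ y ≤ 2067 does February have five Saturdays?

1

February has 28 days (29 in leap years); it has five Saturdays when Saturday falls among the first (month-length − 28) days — i.e. when February 1 is Saturday in a leap year (never in a common year).
February 1 by year: 2036:Fri 2037:Sun 2038:Mon 2039:Tue 2040:Wed 2041:Fri 2042:Sat 2043:Sun 2044:Mon 2045:Wed 2046:Thu 2047:Fri 2048:Sat✓ 2049:Mon 2050:Tue 2051:Wed 2052:Thu 2053:Sat 2054:Sun 2055:Mon 2056:Tue 2057:Thu 2058:Fri 2059:Sat 2060:Sun 2061:Tue 2062:Wed 2063:Thu 2064:Fri 2065:Sun 2066:Mon 2067:Tue
Years with five Saturdays: 2048 → 1.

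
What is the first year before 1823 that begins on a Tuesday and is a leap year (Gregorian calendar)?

1788

Jan 1 advances by 2 weekdays after a leap year and by 1 after a common year.
1823: Jan 1 is Wednesday.
1822: Tuesday
1821: Monday
1820: Saturday (leap)
1819: Friday
1818: Thursday
1817: Wednesday
1816: Monday (leap)
1815: Sunday
1814: Saturday
1813: Friday
1812: Wednesday (leap)
1811: Tuesday
1810: Monday
1809: Sunday
1808: Friday (leap)
1807: Thursday
1806: Wednesday
1805: Tuesday
1804: Sunday (leap)
1803: Saturday
1802: Friday
1801: Thursday
1800: Wednesday
1799: Tuesday
1798: Monday
1797: Sunday
1796: Friday (leap)
1795: Thursday
1794: Wednesday
1793: Tuesday
1792: Sunday (leap)
1791: Saturday
1790: Friday
1789: Thursday
1788: Tuesday (leap)
1788 begins on a Tuesday and is a leap year.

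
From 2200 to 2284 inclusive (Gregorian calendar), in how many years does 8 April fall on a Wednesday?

12

Track 8 April's weekday year by year (advancing +1, or +2 across a Feb 29):
  2200: Tue  2201: Wed (+1) ✓  2202: Thu (+1)  2203: Fri (+1)  2204: Sun (+2)
  2205: Mon (+1)  2206: Tue (+1)  2207: Wed (+1) ✓  2208: Fri (+2)  2209: Sat (+1)
  2210: Sun (+1)  2211: Mon (+1)  2212: Wed (+2) ✓  2213: Thu (+1)  … (57 more years) …
  2271: Sat (+1)  2272: Mon (+2)  2273: Tue (+1)  2274: Wed (+1) ✓  2275: Thu (+1)
  2276: Sat (+2)  2277: Sun (+1)  2278: Mon (+1)  2279: Tue (+1)  2280: Thu (+2)
  2281: Fri (+1)  2282: Sat (+1)  2283: Sun (+1)  2284: Tue (+2)
Wednesday years: 2201, 2207, 2212, 2218, 2229, 2235, 2240, 2246, 2257, 2263, 2268, 2274 — 12 in total.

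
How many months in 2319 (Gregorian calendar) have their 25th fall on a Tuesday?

3

Check the 25th of each month of 2319: Jan 25: Sat, Feb 25: Tue, Mar 25: Tue, Apr 25: Fri, May 25: Sun, Jun 25: Wed, Jul 25: Fri, Aug 25: Mon, Sep 25: Thu, Oct 25: Sat, Nov 25: Tue, Dec 25: Thu.
Tuesday occurs in February, March, November — 3 months.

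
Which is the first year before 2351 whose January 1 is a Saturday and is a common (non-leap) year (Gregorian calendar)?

2349

Jan 1 advances by 2 weekdays after a leap year and by 1 after a common year.
2351: Jan 1 is Monday.
2350: Sunday
2349: Saturday
2349 begins on a Saturday and is a common year.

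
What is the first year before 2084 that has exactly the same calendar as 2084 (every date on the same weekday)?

Two years share a calendar iff Jan 1 falls on the same weekday and both are leap or both are common. 2084: Jan 1 is Saturday, leap year.
2083: Jan 1 Friday, common
2082: Jan 1 Thursday, common
2081: Jan 1 Wednesday, common
2080: Jan 1 Monday, leap
2079: Jan 1 Sunday, common
2078: Jan 1 Saturday, common
2077: Jan 1 Friday, common
2076: Jan 1 Wednesday, leap
2075: Jan 1 Tuesday, common
2074: Jan 1 Monday, common
2073: Jan 1 Sunday, common
2072: Jan 1 Friday, leap
2071: Jan 1 Thursday, common
2070: Jan 1 Wednesday, common
2069: Jan 1 Tuesday, common
2068: Jan 1 Sunday, leap
2067: Jan 1 Saturday, common
2066: Jan 1 Friday, common
2065: Jan 1 Thursday, common
2064: Jan 1 Tuesday, leap
2063: Jan 1 Monday, common
2062: Jan 1 Sunday, common
2061: Jan 1 Saturday, common
2060: Jan 1 Thursday, leap
2059: Jan 1 Wednesday, common
2058: Jan 1 Tuesday, common
2057: Jan 1 Monday, common
2056: Jan 1 Saturday, leap
2056 matches on both conditions.

2056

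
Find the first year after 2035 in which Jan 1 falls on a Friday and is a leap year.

2044

Jan 1 advances by 2 weekdays after a leap year and by 1 after a common year.
2035: Jan 1 is Monday.
2036: Tuesday (leap)
2037: Thursday
2038: Friday
2039: Saturday
2040: Sunday (leap)
2041: Tuesday
2042: Wednesday
2043: Thursday
2044: Friday (leap)
2044 begins on a Friday and is a leap year.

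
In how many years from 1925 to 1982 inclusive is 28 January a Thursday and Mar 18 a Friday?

Check each year's weekday for 28 January and Mar 18:
  1925: Wed/Wed  1926: Thu/Thu  1927: Fri/Fri  1928: Sat/Sun  1929: Mon/Mon  1930: Tue/Tue  1931: Wed/Wed  1932: Thu/Fri ✓  1933: Sat/Sat  1934: Sun/Sun  1935: Mon/Mon  1936: Tue/Wed  1937: Thu/Thu  1938: Fri/Fri  …(30 more)…  1969: Tue/Tue  1970: Wed/Wed  1971: Thu/Thu  1972: Fri/Sat  1973: Sun/Sun  1974: Mon/Mon  1975: Tue/Tue  1976: Wed/Thu  1977: Fri/Fri  1978: Sat/Sat  1979: Sun/Sun  1980: Mon/Tue  1981: Wed/Wed  1982: Thu/Thu
Both conditions hold in: 1932, 1960 — 2.

2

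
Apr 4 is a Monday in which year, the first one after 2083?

2089

From one year to the next, a fixed date's weekday advances by 1, or by 2 when a Feb 29 lies between the two dates.
2083: April 4 is Sunday.
2084: Tuesday (+2)
2085: Wednesday (+1)
2086: Thursday (+1)
2087: Friday (+1)
2088: Sunday (+2)
2089: Monday (+1)
Apr 4 falls on a Monday in 2089.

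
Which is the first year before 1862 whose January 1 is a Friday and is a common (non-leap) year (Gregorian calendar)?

Jan 1 advances by 2 weekdays after a leap year and by 1 after a common year.
1862: Jan 1 is Wednesday.
1861: Tuesday
1860: Sunday (leap)
1859: Saturday
1858: Friday
1858 begins on a Friday and is a common year.

1858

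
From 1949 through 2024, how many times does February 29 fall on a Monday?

Leap years in 1949–2024: 19 of them.
Feb 29 weekday advances by 5 (mod 7) from one leap year to the next four years later (or differs when a century non-leap intervenes).
Leap-day weekdays: 1952:Fri 1956:Wed 1960:Mon✓ 1964:Sat 1968:Thu 1972:Tue 1976:Sun 1980:Fri 1984:Wed 1988:Mon✓ 1992:Sat 1996:Thu 2000:Tue 2004:Sun 2008:Fri 2012:Wed 2016:Mon✓ 2020:Sat 2024:Thu
Monday: 1960, 1988, 2016 → 3.

3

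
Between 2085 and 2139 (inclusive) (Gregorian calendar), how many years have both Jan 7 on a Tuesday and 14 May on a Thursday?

1

Check each year's weekday for Jan 7 and 14 May:
  2085: Sun/Mon  2086: Mon/Tue  2087: Tue/Wed  2088: Wed/Fri  2089: Fri/Sat  2090: Sat/Sun  2091: Sun/Mon  2092: Mon/Wed  2093: Wed/Thu  2094: Thu/Fri  2095: Fri/Sat  2096: Sat/Mon  2097: Mon/Tue  2098: Tue/Wed  …(27 more)…  2126: Mon/Tue  2127: Tue/Wed  2128: Wed/Fri  2129: Fri/Sat  2130: Sat/Sun  2131: Sun/Mon  2132: Mon/Wed  2133: Wed/Thu  2134: Thu/Fri  2135: Fri/Sat  2136: Sat/Mon  2137: Mon/Tue  2138: Tue/Wed  2139: Wed/Thu
Both conditions hold in: 2116 — 1.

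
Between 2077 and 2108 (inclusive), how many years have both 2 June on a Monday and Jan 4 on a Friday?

2

Check each year's weekday for 2 June and Jan 4:
  2077: Wed/Mon  2078: Thu/Tue  2079: Fri/Wed  2080: Sun/Thu  2081: Mon/Sat  2082: Tue/Sun  2083: Wed/Mon  2084: Fri/Tue  2085: Sat/Thu  2086: Sun/Fri  2087: Mon/Sat  2088: Wed/Sun  2089: Thu/Tue  2090: Fri/Wed  …(4 more)…  2095: Thu/Tue  2096: Sat/Wed  2097: Sun/Fri  2098: Mon/Sat  2099: Tue/Sun  2100: Wed/Mon  2101: Thu/Tue  2102: Fri/Wed  2103: Sat/Thu  2104: Mon/Fri ✓  2105: Tue/Sun  2106: Wed/Mon  2107: Thu/Tue  2108: Sat/Wed
Both conditions hold in: 2092, 2104 — 2.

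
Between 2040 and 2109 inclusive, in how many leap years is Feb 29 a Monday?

2

Leap years in 2040–2109: 17 of them.
Feb 29 weekday advances by 5 (mod 7) from one leap year to the next four years later (or differs when a century non-leap intervenes).
Leap-day weekdays: 2040:Wed 2044:Mon✓ 2048:Sat 2052:Thu 2056:Tue 2060:Sun 2064:Fri 2068:Wed 2072:Mon✓ 2076:Sat 2080:Thu 2084:Tue 2088:Sun 2092:Fri 2096:Wed 2104:Fri 2108:Wed
Monday: 2044, 2072 → 2.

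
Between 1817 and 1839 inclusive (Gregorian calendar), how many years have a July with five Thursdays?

10

July has 31 days; it has five Thursdays when Thursday falls among the first (month-length − 28) days — i.e. when July 1 is one of Thursday/Wednesday/Tuesday.
July 1 by year: 1817:Tue✓ 1818:Wed✓ 1819:Thu✓ 1820:Sat 1821:Sun 1822:Mon 1823:Tue✓ 1824:Thu✓ 1825:Fri 1826:Sat 1827:Sun 1828:Tue✓ 1829:Wed✓ 1830:Thu✓ 1831:Fri 1832:Sun 1833:Mon 1834:Tue✓ 1835:Wed✓ 1836:Fri 1837:Sat 1838:Sun 1839:Mon
Years with five Thursdays: 1817, 1818, 1819, 1823, 1824, 1828, 1829, 1830, 1834, 1835 → 10.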